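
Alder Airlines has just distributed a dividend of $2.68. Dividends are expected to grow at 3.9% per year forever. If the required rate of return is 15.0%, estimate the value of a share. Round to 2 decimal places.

$25.09

Gordon growth model: P₀ = D₁/(r − g). D₁ = 2.68 × (1 + 0.039) = 2.7845.
P₀ = 2.7845 / (0.15 − 0.039) = 2.7845 / 0.111 = 25.0858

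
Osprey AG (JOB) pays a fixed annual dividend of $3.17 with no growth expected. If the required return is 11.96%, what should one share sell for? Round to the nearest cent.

Zero-growth DDM (perpetuity): P₀ = D/r = 3.17 / 0.1196 = 26.5050

$26.51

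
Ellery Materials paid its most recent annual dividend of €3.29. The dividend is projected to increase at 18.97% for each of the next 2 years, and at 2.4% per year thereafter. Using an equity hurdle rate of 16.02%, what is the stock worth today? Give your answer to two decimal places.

Two-stage DDM. Project D₁…D_2 at 0.1897, terminal growth 0.024, discount at r = 0.1602.
D_1 = 3.9141
D_2 = 4.6566
Terminal value at t=2: TV = D_3/(r−g) = 4.7684/(0.1602−0.024) = 35.0101
P₀ = 3.9141/(1+0.1602)^1 + 4.6566/(1+0.1602)^2 + 35.0101/(1+0.1602)^2 = 32.8423

€32.84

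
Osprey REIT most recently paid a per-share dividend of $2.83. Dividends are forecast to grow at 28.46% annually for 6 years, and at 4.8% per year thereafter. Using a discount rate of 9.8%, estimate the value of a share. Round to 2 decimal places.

Two-stage DDM. Project D₁…D_6 at 0.2846, terminal growth 0.048, discount at r = 0.098.
D_1 = 3.6354
D_2 = 4.6701
D_3 = 5.9992
D_4 = 7.7065
D_5 = 9.8998
D_6 = 12.7173
Terminal value at t=6: TV = D_7/(r−g) = 13.3277/(0.098−0.048) = 266.5540
P₀ = 3.6354/(1+0.098)^1 + 4.6701/(1+0.098)^2 + 5.9992/(1+0.098)^3 + 7.7065/(1+0.098)^4 + 9.8998/(1+0.098)^5 + 12.7173/(1+0.098)^6 + 266.5540/(1+0.098)^6 = 182.5939

$182.59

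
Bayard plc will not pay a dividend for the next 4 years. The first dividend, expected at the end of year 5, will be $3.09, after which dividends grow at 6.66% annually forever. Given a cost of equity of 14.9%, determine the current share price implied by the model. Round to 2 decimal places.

Deferred-dividend DDM. At t=4 the remaining stream is a growing perpetuity with first payment D_5 = 3.09.
V_4 = D_5/(r−g) = 3.09/(0.149−0.0666) = 37.5000
P₀ = V_4/(1+r)^4 = 37.5000/(1+0.149)^4 = 21.5155

$21.52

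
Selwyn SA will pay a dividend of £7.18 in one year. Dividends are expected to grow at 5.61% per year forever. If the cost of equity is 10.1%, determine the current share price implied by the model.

Gordon growth model: P₀ = D₁/(r − g), with D₁ = 7.18 given directly.
P₀ = 7.1800 / (0.101 − 0.0561) = 7.1800 / 0.0449 = 159.9109

£159.91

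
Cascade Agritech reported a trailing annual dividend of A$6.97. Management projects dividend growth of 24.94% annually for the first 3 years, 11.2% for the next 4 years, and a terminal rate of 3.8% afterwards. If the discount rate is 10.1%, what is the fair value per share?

Three-stage DDM. Project D₁…D_7; terminal Gordon value at t=7 with g = 0.038; discount at r = 0.101.
D_1 = 8.7083
D_2 = 10.8802
D_3 = 13.5937
D_4 = 15.1162
D_5 = 16.8092
D_6 = 18.6918
D_7 = 20.7853
TV_7 = 21.5751/(0.101−0.038) = 342.4627
P₀ = Σ Dₜ/(1+r)ᵗ + TV_7/(1+r)^7 = 243.4627

A$243.46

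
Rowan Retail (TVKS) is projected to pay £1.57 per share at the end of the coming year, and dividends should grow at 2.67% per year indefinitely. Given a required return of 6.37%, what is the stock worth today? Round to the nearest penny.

Gordon growth model: P₀ = D₁/(r − g), with D₁ = 1.57 given directly.
P₀ = 1.5700 / (0.0637 − 0.0267) = 1.5700 / 0.037 = 42.4324

£42.43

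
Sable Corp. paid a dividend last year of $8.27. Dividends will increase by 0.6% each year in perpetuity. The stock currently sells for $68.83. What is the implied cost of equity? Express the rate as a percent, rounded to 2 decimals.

Rearranging the constant-growth DDM: r = D₁/P₀ + g.
D₁ = 8.27 × (1 + 0.006) = 8.3196.
r = 8.3196 / 68.83 + 0.006 = 0.12087 + 0.006 = 0.12687

12.69%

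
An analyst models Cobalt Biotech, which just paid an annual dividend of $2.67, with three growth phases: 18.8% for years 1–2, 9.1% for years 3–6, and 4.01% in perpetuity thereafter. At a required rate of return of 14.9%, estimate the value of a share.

$37.82

Three-stage DDM. Project D₁…D_6; terminal Gordon value at t=6 with g = 0.0401; discount at r = 0.149.
D_1 = 3.1720
D_2 = 3.7683
D_3 = 4.1112
D_4 = 4.4853
D_5 = 4.8935
D_6 = 5.3388
TV_6 = 5.5529/(0.149−0.0401) = 50.9906
P₀ = Σ Dₜ/(1+r)ᵗ + TV_6/(1+r)^6 = 37.8224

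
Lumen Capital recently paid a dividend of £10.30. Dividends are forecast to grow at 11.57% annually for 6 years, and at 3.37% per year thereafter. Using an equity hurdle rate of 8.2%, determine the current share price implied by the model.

Two-stage DDM. Project D₁…D_6 at 0.1157, terminal growth 0.0337, discount at r = 0.082.
D_1 = 11.4917
D_2 = 12.8213
D_3 = 14.3047
D_4 = 15.9598
D_5 = 17.8063
D_6 = 19.8665
Terminal value at t=6: TV = D_7/(r−g) = 20.5360/(0.082−0.0337) = 425.1765
P₀ = 11.4917/(1+0.082)^1 + 12.8213/(1+0.082)^2 + 14.3047/(1+0.082)^3 + 15.9598/(1+0.082)^4 + 17.8063/(1+0.082)^5 + 19.8665/(1+0.082)^6 + 425.1765/(1+0.082)^6 = 333.8731

£333.87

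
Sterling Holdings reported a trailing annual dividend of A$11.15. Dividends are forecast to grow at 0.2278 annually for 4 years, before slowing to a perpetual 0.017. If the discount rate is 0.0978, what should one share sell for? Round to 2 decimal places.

Two-stage DDM. Project D₁…D_4 at 0.2278, terminal growth 0.017, discount at r = 0.0978.
D_1 = 13.6900
D_2 = 16.8085
D_3 = 20.6375
D_4 = 25.3388
Terminal value at t=4: TV = D_5/(r−g) = 25.7695/(0.0978−0.017) = 318.9297
P₀ = 13.6900/(1+0.0978)^1 + 16.8085/(1+0.0978)^2 + 20.6375/(1+0.0978)^3 + 25.3388/(1+0.0978)^4 + 318.9297/(1+0.0978)^4 = 279.0467

A$279.05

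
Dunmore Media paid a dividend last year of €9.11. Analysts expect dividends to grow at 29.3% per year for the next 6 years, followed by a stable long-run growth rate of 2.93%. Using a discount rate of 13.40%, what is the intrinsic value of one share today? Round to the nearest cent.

Two-stage DDM. Project D₁…D_6 at 0.293, terminal growth 0.0293, discount at r = 0.134.
D_1 = 11.7792
D_2 = 15.2305
D_3 = 19.6931
D_4 = 25.4632
D_5 = 32.9239
D_6 = 42.5706
Terminal value at t=6: TV = D_7/(r−g) = 43.8179/(0.134−0.0293) = 418.5090
P₀ = 11.7792/(1+0.134)^1 + 15.2305/(1+0.134)^2 + 19.6931/(1+0.134)^3 + 25.4632/(1+0.134)^4 + 32.9239/(1+0.134)^5 + 42.5706/(1+0.134)^6 + 418.5090/(1+0.134)^6 = 285.5093

€285.51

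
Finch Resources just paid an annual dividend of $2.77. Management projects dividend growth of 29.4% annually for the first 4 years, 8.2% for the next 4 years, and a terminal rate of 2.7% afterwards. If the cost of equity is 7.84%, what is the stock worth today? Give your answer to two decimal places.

Three-stage DDM. Project D₁…D_8; terminal Gordon value at t=8 with g = 0.027; discount at r = 0.0784.
D_1 = 3.5844
D_2 = 4.6382
D_3 = 6.0018
D_4 = 7.7663
D_5 = 8.4032
D_6 = 9.0923
D_7 = 9.8378
D_8 = 10.6445
TV_8 = 10.9319/(0.0784−0.027) = 212.6832
P₀ = Σ Dₜ/(1+r)ᵗ + TV_8/(1+r)^8 = 157.2795

$157.28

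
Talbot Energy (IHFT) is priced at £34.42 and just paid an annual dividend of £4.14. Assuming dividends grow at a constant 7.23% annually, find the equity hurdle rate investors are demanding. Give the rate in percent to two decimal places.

Rearranging the constant-growth DDM: r = D₁/P₀ + g.
D₁ = 4.14 × (1 + 0.0723) = 4.4393.
r = 4.4393 / 34.42 + 0.0723 = 0.12898 + 0.0723 = 0.20128

20.13%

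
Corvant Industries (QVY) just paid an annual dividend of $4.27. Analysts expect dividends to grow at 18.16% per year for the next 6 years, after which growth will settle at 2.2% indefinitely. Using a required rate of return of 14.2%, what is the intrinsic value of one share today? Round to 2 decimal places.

$73.53

Two-stage DDM. Project D₁…D_6 at 0.1816, terminal growth 0.022, discount at r = 0.142.
D_1 = 5.0454
D_2 = 5.9617
D_3 = 7.0443
D_4 = 8.3236
D_5 = 9.8351
D_6 = 11.6212
Terminal value at t=6: TV = D_7/(r−g) = 11.8769/(0.142−0.022) = 98.9738
P₀ = 5.0454/(1+0.142)^1 + 5.9617/(1+0.142)^2 + 7.0443/(1+0.142)^3 + 8.3236/(1+0.142)^4 + 9.8351/(1+0.142)^5 + 11.6212/(1+0.142)^6 + 98.9738/(1+0.142)^6 = 73.5349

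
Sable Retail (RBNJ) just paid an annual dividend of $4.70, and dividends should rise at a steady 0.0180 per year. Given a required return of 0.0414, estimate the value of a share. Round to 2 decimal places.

$204.47

Gordon growth model: P₀ = D₁/(r − g). D₁ = 4.70 × (1 + 0.018) = 4.7846.
P₀ = 4.7846 / (0.0414 − 0.018) = 4.7846 / 0.0234 = 204.4701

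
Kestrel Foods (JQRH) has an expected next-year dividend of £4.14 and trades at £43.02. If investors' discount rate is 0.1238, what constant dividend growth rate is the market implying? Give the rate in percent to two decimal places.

From P₀ = D₁/(r − g), the implied growth is g = r − D₁/P₀.
g = 0.1238 − 4.14/43.02 = 0.1238 − 0.09623 = 0.02757

2.76%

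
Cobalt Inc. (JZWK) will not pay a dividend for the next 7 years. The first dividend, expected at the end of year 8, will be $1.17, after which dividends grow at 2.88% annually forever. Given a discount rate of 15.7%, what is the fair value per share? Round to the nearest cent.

Deferred-dividend DDM. At t=7 the remaining stream is a growing perpetuity with first payment D_8 = 1.17.
V_7 = D_8/(r−g) = 1.17/(0.157−0.0288) = 9.1264
P₀ = V_7/(1+r)^7 = 9.1264/(1+0.157)^7 = 3.2882

$3.29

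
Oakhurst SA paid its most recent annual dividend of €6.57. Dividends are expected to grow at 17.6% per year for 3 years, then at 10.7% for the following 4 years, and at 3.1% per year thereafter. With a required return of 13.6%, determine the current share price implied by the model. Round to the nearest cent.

Three-stage DDM. Project D₁…D_7; terminal Gordon value at t=7 with g = 0.031; discount at r = 0.136.
D_1 = 7.7263
D_2 = 9.0862
D_3 = 10.6853
D_4 = 11.8286
D_5 = 13.0943
D_6 = 14.4954
D_7 = 16.0464
TV_7 = 16.5438/(0.136−0.031) = 157.5604
P₀ = Σ Dₜ/(1+r)ᵗ + TV_7/(1+r)^7 = 113.0076

€113.01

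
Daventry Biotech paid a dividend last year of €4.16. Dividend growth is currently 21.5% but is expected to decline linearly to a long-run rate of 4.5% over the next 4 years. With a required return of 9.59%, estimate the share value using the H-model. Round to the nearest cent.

H-model: P₀ = D₀[(1+g_L) + H(g_S−g_L)]/(r−g_L), with H = 4/2 = 2.
P₀ = 4.16 × [(1+0.045) + 2×(0.215−0.045)] / (0.0959−0.045)
   = 4.16 × 1.3850 / 0.0509 = 113.1945

€113.19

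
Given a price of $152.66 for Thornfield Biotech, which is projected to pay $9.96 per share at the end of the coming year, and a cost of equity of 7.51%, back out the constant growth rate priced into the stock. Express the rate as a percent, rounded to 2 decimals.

From P₀ = D₁/(r − g), the implied growth is g = r − D₁/P₀.
g = 0.0751 − 9.96/152.66 = 0.0751 − 0.06524 = 0.00986

0.99%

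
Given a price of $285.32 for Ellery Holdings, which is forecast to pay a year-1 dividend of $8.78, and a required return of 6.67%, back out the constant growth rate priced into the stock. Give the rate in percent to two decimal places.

3.59%

From P₀ = D₁/(r − g), the implied growth is g = r − D₁/P₀.
g = 0.0667 − 8.78/285.32 = 0.0667 − 0.03077 = 0.03593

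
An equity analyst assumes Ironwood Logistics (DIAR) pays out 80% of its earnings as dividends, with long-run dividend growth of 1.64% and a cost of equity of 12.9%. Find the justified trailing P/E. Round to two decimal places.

Justified trailing P/E = b(1+g)/(r−g) = 0.80×(1+0.0164)/(0.129−0.0164) = 7.2213

7.22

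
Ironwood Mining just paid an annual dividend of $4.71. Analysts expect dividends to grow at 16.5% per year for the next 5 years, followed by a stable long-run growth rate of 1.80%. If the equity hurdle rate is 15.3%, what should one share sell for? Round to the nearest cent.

$61.70

Two-stage DDM. Project D₁…D_5 at 0.165, terminal growth 0.018, discount at r = 0.153.
D_1 = 5.4871
D_2 = 6.3925
D_3 = 7.4473
D_4 = 8.6761
D_5 = 10.1077
Terminal value at t=5: TV = D_6/(r−g) = 10.2896/(0.153−0.018) = 76.2192
P₀ = 5.4871/(1+0.153)^1 + 6.3925/(1+0.153)^2 + 7.4473/(1+0.153)^3 + 8.6761/(1+0.153)^4 + 10.1077/(1+0.153)^5 + 76.2192/(1+0.153)^5 = 61.6996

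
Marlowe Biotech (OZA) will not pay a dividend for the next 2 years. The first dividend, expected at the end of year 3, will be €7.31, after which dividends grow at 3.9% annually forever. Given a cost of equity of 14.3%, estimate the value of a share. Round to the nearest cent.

€53.80

Deferred-dividend DDM. At t=2 the remaining stream is a growing perpetuity with first payment D_3 = 7.31.
V_2 = D_3/(r−g) = 7.31/(0.143−0.039) = 70.2885
P₀ = V_2/(1+r)^2 = 70.2885/(1+0.143)^2 = 53.8012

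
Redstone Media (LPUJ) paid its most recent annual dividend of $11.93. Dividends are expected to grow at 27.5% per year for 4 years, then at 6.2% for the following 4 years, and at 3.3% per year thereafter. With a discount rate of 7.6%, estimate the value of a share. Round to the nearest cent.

Three-stage DDM. Project D₁…D_8; terminal Gordon value at t=8 with g = 0.033; discount at r = 0.076.
D_1 = 15.2107
D_2 = 19.3937
D_3 = 24.7270
D_4 = 31.5269
D_5 = 33.4816
D_6 = 35.5574
D_7 = 37.7620
D_8 = 40.1032
TV_8 = 41.4266/(0.076−0.033) = 963.4099
P₀ = Σ Dₜ/(1+r)ᵗ + TV_8/(1+r)^8 = 701.4968

$701.50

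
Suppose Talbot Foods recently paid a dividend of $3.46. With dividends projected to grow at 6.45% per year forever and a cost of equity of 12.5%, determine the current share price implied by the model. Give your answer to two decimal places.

$60.88

Gordon growth model: P₀ = D₁/(r − g). D₁ = 3.46 × (1 + 0.0645) = 3.6832.
P₀ = 3.6832 / (0.125 − 0.0645) = 3.6832 / 0.0605 = 60.8788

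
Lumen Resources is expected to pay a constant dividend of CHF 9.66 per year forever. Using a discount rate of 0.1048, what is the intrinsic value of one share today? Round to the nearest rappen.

CHF 92.18

Zero-growth DDM (perpetuity): P₀ = D/r = 9.66 / 0.1048 = 92.1756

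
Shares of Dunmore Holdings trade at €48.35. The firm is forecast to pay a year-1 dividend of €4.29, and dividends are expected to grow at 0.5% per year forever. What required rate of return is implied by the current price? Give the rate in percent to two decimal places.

Rearranging the constant-growth DDM: r = D₁/P₀ + g.
r = 4.2900 / 48.35 + 0.005 = 0.08873 + 0.005 = 0.09373

9.37%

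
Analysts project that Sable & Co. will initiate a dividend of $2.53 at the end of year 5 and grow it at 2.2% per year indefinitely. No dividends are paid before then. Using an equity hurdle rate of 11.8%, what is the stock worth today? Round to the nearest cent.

Deferred-dividend DDM. At t=4 the remaining stream is a growing perpetuity with first payment D_5 = 2.53.
V_4 = D_5/(r−g) = 2.53/(0.118−0.022) = 26.3542
P₀ = V_4/(1+r)^4 = 26.3542/(1+0.118)^4 = 16.8687

$16.87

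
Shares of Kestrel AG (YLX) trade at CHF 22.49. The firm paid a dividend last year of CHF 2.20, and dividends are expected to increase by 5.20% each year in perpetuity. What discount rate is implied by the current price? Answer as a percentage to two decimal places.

15.49%

Rearranging the constant-growth DDM: r = D₁/P₀ + g.
D₁ = 2.20 × (1 + 0.052) = 2.3144.
r = 2.3144 / 22.49 + 0.052 = 0.10291 + 0.052 = 0.15491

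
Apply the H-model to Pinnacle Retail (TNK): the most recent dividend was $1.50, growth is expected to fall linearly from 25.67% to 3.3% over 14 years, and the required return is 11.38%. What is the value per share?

H-model: P₀ = D₀[(1+g_L) + H(g_S−g_L)]/(r−g_L), with H = 14/2 = 7.
P₀ = 1.50 × [(1+0.033) + 7×(0.2567−0.033)] / (0.1138−0.033)
   = 1.50 × 2.5989 / 0.0808 = 48.2469

$48.25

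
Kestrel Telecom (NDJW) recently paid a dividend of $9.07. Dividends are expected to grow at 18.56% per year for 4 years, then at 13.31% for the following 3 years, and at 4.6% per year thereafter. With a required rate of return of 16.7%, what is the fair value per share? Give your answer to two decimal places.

Three-stage DDM. Project D₁…D_7; terminal Gordon value at t=7 with g = 0.046; discount at r = 0.167.
D_1 = 10.7534
D_2 = 12.7492
D_3 = 15.1155
D_4 = 17.9209
D_5 = 20.3062
D_6 = 23.0089
D_7 = 26.0714
TV_7 = 27.2707/(0.167−0.046) = 225.3778
P₀ = Σ Dₜ/(1+r)ᵗ + TV_7/(1+r)^7 = 141.5404

$141.54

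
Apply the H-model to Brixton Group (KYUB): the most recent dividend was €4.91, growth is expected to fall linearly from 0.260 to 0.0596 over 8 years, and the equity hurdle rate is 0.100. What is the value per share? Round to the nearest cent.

€226.20

H-model: P₀ = D₀[(1+g_L) + H(g_S−g_L)]/(r−g_L), with H = 8/2 = 4.
P₀ = 4.91 × [(1+0.0596) + 4×(0.26−0.0596)] / (0.1−0.0596)
   = 4.91 × 1.8612 / 0.0404 = 226.2003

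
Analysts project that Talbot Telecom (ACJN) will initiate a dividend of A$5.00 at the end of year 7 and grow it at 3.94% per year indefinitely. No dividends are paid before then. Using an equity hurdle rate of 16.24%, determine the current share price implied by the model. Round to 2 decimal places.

Deferred-dividend DDM. At t=6 the remaining stream is a growing perpetuity with first payment D_7 = 5.00.
V_6 = D_7/(r−g) = 5.00/(0.1624−0.0394) = 40.6504
P₀ = V_6/(1+r)^6 = 40.6504/(1+0.1624)^6 = 16.4790

A$16.48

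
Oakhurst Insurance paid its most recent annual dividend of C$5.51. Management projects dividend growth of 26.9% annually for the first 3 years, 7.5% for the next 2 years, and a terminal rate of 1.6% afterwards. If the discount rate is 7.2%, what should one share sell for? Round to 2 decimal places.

Three-stage DDM. Project D₁…D_5; terminal Gordon value at t=5 with g = 0.016; discount at r = 0.072.
D_1 = 6.9922
D_2 = 8.8731
D_3 = 11.2600
D_4 = 12.1044
D_5 = 13.0123
TV_5 = 13.2205/(0.072−0.016) = 236.0799
P₀ = Σ Dₜ/(1+r)ᵗ + TV_5/(1+r)^5 = 208.4984

C$208.50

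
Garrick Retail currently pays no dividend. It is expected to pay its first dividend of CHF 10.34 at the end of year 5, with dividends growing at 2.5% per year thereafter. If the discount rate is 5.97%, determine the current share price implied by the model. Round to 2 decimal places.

CHF 236.30

Deferred-dividend DDM. At t=4 the remaining stream is a growing perpetuity with first payment D_5 = 10.34.
V_4 = D_5/(r−g) = 10.34/(0.0597−0.025) = 297.9827
P₀ = V_4/(1+r)^4 = 297.9827/(1+0.0597)^4 = 236.2976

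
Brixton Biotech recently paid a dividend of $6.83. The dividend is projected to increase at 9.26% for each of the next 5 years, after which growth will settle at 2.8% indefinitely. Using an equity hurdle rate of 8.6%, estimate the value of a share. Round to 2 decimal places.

Two-stage DDM. Project D₁…D_5 at 0.0926, terminal growth 0.028, discount at r = 0.086.
D_1 = 7.4625
D_2 = 8.1535
D_3 = 8.9085
D_4 = 9.7334
D_5 = 10.6347
Terminal value at t=5: TV = D_6/(r−g) = 10.9325/(0.086−0.028) = 188.4915
P₀ = 7.4625/(1+0.086)^1 + 8.1535/(1+0.086)^2 + 8.9085/(1+0.086)^3 + 9.7334/(1+0.086)^4 + 10.6347/(1+0.086)^5 + 188.4915/(1+0.086)^5 = 159.5570

$159.56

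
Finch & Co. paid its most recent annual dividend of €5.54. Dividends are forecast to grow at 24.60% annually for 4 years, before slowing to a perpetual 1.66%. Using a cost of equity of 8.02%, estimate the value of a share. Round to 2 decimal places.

€188.84

Two-stage DDM. Project D₁…D_4 at 0.246, terminal growth 0.0166, discount at r = 0.0802.
D_1 = 6.9028
D_2 = 8.6009
D_3 = 10.7168
D_4 = 13.3531
Terminal value at t=4: TV = D_5/(r−g) = 13.5748/(0.0802−0.0166) = 213.4396
P₀ = 6.9028/(1+0.0802)^1 + 8.6009/(1+0.0802)^2 + 10.7168/(1+0.0802)^3 + 13.3531/(1+0.0802)^4 + 213.4396/(1+0.0802)^4 = 188.8401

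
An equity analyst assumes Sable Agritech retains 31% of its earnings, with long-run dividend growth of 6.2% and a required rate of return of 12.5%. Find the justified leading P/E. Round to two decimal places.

Payout ratio b = 1 − 0.31 = 0.69.
Justified leading P/E = b/(r−g) = 0.69/(0.125−0.062) = 10.9524

10.95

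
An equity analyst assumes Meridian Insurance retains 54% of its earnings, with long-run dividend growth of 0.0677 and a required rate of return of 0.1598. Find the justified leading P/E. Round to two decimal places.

Payout ratio b = 1 − 0.54 = 0.46.
Justified leading P/E = b/(r−g) = 0.46/(0.1598−0.0677) = 4.9946

4.99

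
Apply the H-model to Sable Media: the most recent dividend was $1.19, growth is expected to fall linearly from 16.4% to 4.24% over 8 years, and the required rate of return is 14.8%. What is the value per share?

$17.23

H-model: P₀ = D₀[(1+g_L) + H(g_S−g_L)]/(r−g_L), with H = 8/2 = 4.
P₀ = 1.19 × [(1+0.0424) + 4×(0.164−0.0424)] / (0.148−0.0424)
   = 1.19 × 1.5288 / 0.1056 = 17.2280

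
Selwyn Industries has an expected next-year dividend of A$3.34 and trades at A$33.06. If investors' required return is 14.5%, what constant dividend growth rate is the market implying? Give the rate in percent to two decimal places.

4.40%

From P₀ = D₁/(r − g), the implied growth is g = r − D₁/P₀.
g = 0.145 − 3.34/33.06 = 0.145 − 0.10103 = 0.04397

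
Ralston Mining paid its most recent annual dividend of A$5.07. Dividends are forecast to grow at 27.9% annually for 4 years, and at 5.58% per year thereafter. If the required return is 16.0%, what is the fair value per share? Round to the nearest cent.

Two-stage DDM. Project D₁…D_4 at 0.279, terminal growth 0.0558, discount at r = 0.16.
D_1 = 6.4845
D_2 = 8.2937
D_3 = 10.6077
D_4 = 13.5672
Terminal value at t=4: TV = D_5/(r−g) = 14.3242/(0.16−0.0558) = 137.4688
P₀ = 6.4845/(1+0.16)^1 + 8.2937/(1+0.16)^2 + 10.6077/(1+0.16)^3 + 13.5672/(1+0.16)^4 + 137.4688/(1+0.16)^4 = 101.9654

A$101.97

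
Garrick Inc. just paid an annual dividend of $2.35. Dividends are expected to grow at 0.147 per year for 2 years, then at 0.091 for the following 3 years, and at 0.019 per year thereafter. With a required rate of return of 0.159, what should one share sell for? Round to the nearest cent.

$24.73

Three-stage DDM. Project D₁…D_5; terminal Gordon value at t=5 with g = 0.019; discount at r = 0.159.
D_1 = 2.6955
D_2 = 3.0917
D_3 = 3.3730
D_4 = 3.6800
D_5 = 4.0148
TV_5 = 4.0911/(0.159−0.019) = 29.2223
P₀ = Σ Dₜ/(1+r)ᵗ + TV_5/(1+r)^5 = 24.7263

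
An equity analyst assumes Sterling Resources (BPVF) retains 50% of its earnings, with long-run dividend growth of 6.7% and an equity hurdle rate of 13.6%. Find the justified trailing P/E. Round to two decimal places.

Payout ratio b = 1 − 0.50 = 0.50.
Justified trailing P/E = b(1+g)/(r−g) = 0.50×(1+0.067)/(0.136−0.067) = 7.7319

7.73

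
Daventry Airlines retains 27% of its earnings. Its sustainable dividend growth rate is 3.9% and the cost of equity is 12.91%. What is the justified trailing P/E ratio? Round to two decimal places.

8.42

Payout ratio b = 1 − 0.27 = 0.73.
Justified trailing P/E = b(1+g)/(r−g) = 0.73×(1+0.039)/(0.1291−0.039) = 8.4181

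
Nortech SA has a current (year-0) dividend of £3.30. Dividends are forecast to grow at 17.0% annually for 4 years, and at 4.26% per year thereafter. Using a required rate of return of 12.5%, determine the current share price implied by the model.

Two-stage DDM. Project D₁…D_4 at 0.17, terminal growth 0.0426, discount at r = 0.125.
D_1 = 3.8610
D_2 = 4.5174
D_3 = 5.2853
D_4 = 6.1838
Terminal value at t=4: TV = D_5/(r−g) = 6.4473/(0.125−0.0426) = 78.2434
P₀ = 3.8610/(1+0.125)^1 + 4.5174/(1+0.125)^2 + 5.2853/(1+0.125)^3 + 6.1838/(1+0.125)^4 + 78.2434/(1+0.125)^4 = 63.4209

£63.42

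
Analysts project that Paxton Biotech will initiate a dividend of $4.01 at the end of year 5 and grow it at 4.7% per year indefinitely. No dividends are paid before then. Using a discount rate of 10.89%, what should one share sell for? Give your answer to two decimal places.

$42.84

Deferred-dividend DDM. At t=4 the remaining stream is a growing perpetuity with first payment D_5 = 4.01.
V_4 = D_5/(r−g) = 4.01/(0.1089−0.047) = 64.7819
P₀ = V_4/(1+r)^4 = 64.7819/(1+0.1089)^4 = 42.8434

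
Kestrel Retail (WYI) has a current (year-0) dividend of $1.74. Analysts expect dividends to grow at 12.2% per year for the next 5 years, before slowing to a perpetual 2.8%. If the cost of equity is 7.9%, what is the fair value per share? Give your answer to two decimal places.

Two-stage DDM. Project D₁…D_5 at 0.122, terminal growth 0.028, discount at r = 0.079.
D_1 = 1.9523
D_2 = 2.1905
D_3 = 2.4577
D_4 = 2.7575
D_5 = 3.0940
Terminal value at t=5: TV = D_6/(r−g) = 3.1806/(0.079−0.028) = 62.3644
P₀ = 1.9523/(1+0.079)^1 + 2.1905/(1+0.079)^2 + 2.4577/(1+0.079)^3 + 2.7575/(1+0.079)^4 + 3.0940/(1+0.079)^5 + 62.3644/(1+0.079)^5 = 52.4383

$52.44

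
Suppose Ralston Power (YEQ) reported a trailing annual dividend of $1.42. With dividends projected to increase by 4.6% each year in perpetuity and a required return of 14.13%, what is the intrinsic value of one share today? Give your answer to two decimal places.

Gordon growth model: P₀ = D₁/(r − g). D₁ = 1.42 × (1 + 0.046) = 1.4853.
P₀ = 1.4853 / (0.1413 − 0.046) = 1.4853 / 0.0953 = 15.5857

$15.59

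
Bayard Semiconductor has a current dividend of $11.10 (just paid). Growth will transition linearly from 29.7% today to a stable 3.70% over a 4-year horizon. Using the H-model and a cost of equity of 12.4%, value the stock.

H-model: P₀ = D₀[(1+g_L) + H(g_S−g_L)]/(r−g_L), with H = 4/2 = 2.
P₀ = 11.10 × [(1+0.037) + 2×(0.297−0.037)] / (0.124−0.037)
   = 11.10 × 1.5570 / 0.087 = 198.6517

$198.65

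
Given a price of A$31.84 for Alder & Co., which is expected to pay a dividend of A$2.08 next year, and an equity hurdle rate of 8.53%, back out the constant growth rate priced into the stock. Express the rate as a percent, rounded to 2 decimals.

From P₀ = D₁/(r − g), the implied growth is g = r − D₁/P₀.
g = 0.0853 − 2.08/31.84 = 0.0853 − 0.06533 = 0.01997

2.00%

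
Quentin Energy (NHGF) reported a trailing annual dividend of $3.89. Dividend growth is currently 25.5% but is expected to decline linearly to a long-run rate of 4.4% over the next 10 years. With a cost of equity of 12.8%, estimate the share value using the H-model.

H-model: P₀ = D₀[(1+g_L) + H(g_S−g_L)]/(r−g_L), with H = 10/2 = 5.
P₀ = 3.89 × [(1+0.044) + 5×(0.255−0.044)] / (0.128−0.044)
   = 3.89 × 2.0990 / 0.084 = 97.2037

$97.20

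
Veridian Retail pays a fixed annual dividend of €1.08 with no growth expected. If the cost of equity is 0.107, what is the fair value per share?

€10.09

Zero-growth DDM (perpetuity): P₀ = D/r = 1.08 / 0.107 = 10.0935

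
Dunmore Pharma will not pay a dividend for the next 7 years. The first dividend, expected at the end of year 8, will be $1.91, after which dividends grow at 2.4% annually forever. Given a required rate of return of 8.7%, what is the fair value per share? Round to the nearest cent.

$16.91

Deferred-dividend DDM. At t=7 the remaining stream is a growing perpetuity with first payment D_8 = 1.91.
V_7 = D_8/(r−g) = 1.91/(0.087−0.024) = 30.3175
P₀ = V_7/(1+r)^7 = 30.3175/(1+0.087)^7 = 16.9078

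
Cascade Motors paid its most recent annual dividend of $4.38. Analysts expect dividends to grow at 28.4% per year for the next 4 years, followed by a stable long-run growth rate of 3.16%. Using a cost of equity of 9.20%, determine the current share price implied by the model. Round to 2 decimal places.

$169.69

Two-stage DDM. Project D₁…D_4 at 0.284, terminal growth 0.0316, discount at r = 0.092.
D_1 = 5.6239
D_2 = 7.2211
D_3 = 9.2719
D_4 = 11.9051
Terminal value at t=4: TV = D_5/(r−g) = 12.2813/(0.092−0.0316) = 203.3333
P₀ = 5.6239/(1+0.092)^1 + 7.2211/(1+0.092)^2 + 9.2719/(1+0.092)^3 + 11.9051/(1+0.092)^4 + 203.3333/(1+0.092)^4 = 169.6924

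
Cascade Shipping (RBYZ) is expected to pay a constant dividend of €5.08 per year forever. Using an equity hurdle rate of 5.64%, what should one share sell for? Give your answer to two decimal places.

€90.07

Zero-growth DDM (perpetuity): P₀ = D/r = 5.08 / 0.0564 = 90.0709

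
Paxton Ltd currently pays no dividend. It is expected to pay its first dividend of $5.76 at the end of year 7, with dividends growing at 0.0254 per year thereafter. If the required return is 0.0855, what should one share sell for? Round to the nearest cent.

Deferred-dividend DDM. At t=6 the remaining stream is a growing perpetuity with first payment D_7 = 5.76.
V_6 = D_7/(r−g) = 5.76/(0.0855−0.0254) = 95.8403
P₀ = V_6/(1+r)^6 = 95.8403/(1+0.0855)^6 = 58.5827

$58.58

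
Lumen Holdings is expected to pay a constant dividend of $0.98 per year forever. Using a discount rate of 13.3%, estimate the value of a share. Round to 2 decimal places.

Zero-growth DDM (perpetuity): P₀ = D/r = 0.98 / 0.133 = 7.3684

$7.37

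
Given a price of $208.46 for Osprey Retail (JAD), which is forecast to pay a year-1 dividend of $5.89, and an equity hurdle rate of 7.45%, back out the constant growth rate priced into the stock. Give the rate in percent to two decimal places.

From P₀ = D₁/(r − g), the implied growth is g = r − D₁/P₀.
g = 0.0745 − 5.89/208.46 = 0.0745 − 0.02825 = 0.04625

4.62%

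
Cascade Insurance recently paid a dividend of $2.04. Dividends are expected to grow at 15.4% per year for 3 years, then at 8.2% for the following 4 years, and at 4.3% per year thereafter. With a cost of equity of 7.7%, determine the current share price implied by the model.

Three-stage DDM. Project D₁…D_7; terminal Gordon value at t=7 with g = 0.043; discount at r = 0.077.
D_1 = 2.3542
D_2 = 2.7167
D_3 = 3.1351
D_4 = 3.3921
D_5 = 3.6703
D_6 = 3.9713
D_7 = 4.2969
TV_7 = 4.4817/(0.077−0.043) = 131.8141
P₀ = Σ Dₜ/(1+r)ᵗ + TV_7/(1+r)^7 = 95.6175

$95.62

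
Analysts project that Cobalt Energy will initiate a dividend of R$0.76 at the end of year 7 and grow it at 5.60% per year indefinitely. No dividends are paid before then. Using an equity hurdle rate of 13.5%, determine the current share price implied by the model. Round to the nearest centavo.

R$4.50

Deferred-dividend DDM. At t=6 the remaining stream is a growing perpetuity with first payment D_7 = 0.76.
V_6 = D_7/(r−g) = 0.76/(0.135−0.056) = 9.6203
P₀ = V_6/(1+r)^6 = 9.6203/(1+0.135)^6 = 4.5000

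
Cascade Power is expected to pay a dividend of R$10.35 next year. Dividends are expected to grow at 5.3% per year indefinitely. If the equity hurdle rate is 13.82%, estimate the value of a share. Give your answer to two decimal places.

R$121.48

Gordon growth model: P₀ = D₁/(r − g), with D₁ = 10.35 given directly.
P₀ = 10.3500 / (0.1382 − 0.053) = 10.3500 / 0.0852 = 121.4789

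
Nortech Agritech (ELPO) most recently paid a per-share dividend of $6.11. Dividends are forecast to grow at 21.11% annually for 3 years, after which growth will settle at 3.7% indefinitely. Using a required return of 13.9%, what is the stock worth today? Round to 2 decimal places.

Two-stage DDM. Project D₁…D_3 at 0.2111, terminal growth 0.037, discount at r = 0.139.
D_1 = 7.3998
D_2 = 8.9619
D_3 = 10.8538
Terminal value at t=3: TV = D_4/(r−g) = 11.2554/(0.139−0.037) = 110.3468
P₀ = 7.3998/(1+0.139)^1 + 8.9619/(1+0.139)^2 + 10.8538/(1+0.139)^3 + 110.3468/(1+0.139)^3 = 95.4274

$95.43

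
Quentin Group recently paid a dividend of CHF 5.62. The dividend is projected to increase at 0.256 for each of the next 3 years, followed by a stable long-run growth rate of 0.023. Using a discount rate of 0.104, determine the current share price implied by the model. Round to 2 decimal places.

CHF 126.46

Two-stage DDM. Project D₁…D_3 at 0.256, terminal growth 0.023, discount at r = 0.104.
D_1 = 7.0587
D_2 = 8.8658
D_3 = 11.1354
Terminal value at t=3: TV = D_4/(r−g) = 11.3915/(0.104−0.023) = 140.6358
P₀ = 7.0587/(1+0.104)^1 + 8.8658/(1+0.104)^2 + 11.1354/(1+0.104)^3 + 140.6358/(1+0.104)^3 = 126.4608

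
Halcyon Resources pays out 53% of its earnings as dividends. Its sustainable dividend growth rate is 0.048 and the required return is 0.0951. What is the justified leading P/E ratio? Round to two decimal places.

Justified leading P/E = b/(r−g) = 0.53/(0.0951−0.048) = 11.2527

11.25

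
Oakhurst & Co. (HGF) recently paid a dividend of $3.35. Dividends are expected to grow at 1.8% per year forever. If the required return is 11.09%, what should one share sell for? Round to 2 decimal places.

Gordon growth model: P₀ = D₁/(r − g). D₁ = 3.35 × (1 + 0.018) = 3.4103.
P₀ = 3.4103 / (0.1109 − 0.018) = 3.4103 / 0.0929 = 36.7094

$36.71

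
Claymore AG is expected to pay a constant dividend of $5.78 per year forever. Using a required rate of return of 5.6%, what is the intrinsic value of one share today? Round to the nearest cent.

Zero-growth DDM (perpetuity): P₀ = D/r = 5.78 / 0.056 = 103.2143

$103.21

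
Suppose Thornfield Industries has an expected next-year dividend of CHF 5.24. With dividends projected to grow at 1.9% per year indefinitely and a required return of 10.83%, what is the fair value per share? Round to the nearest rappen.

CHF 58.68

Gordon growth model: P₀ = D₁/(r − g), with D₁ = 5.24 given directly.
P₀ = 5.2400 / (0.1083 − 0.019) = 5.2400 / 0.0893 = 58.6786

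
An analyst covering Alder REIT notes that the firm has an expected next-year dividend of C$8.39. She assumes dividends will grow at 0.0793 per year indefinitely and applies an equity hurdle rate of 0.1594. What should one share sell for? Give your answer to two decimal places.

C$104.74

Gordon growth model: P₀ = D₁/(r − g), with D₁ = 8.39 given directly.
P₀ = 8.3900 / (0.1594 − 0.0793) = 8.3900 / 0.0801 = 104.7441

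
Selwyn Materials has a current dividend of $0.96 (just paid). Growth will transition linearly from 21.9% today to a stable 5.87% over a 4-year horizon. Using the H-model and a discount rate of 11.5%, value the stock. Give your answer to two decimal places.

$23.52

H-model: P₀ = D₀[(1+g_L) + H(g_S−g_L)]/(r−g_L), with H = 4/2 = 2.
P₀ = 0.96 × [(1+0.0587) + 2×(0.219−0.0587)] / (0.115−0.0587)
   = 0.96 × 1.3793 / 0.0563 = 23.5191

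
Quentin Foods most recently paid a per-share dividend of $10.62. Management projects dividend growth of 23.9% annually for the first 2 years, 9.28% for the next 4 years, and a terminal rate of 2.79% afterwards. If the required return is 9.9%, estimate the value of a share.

$269.48

Three-stage DDM. Project D₁…D_6; terminal Gordon value at t=6 with g = 0.0279; discount at r = 0.099.
D_1 = 13.1582
D_2 = 16.3030
D_3 = 17.8159
D_4 = 19.4692
D_5 = 21.2760
D_6 = 23.2504
TV_6 = 23.8991/(0.099−0.0279) = 336.1330
P₀ = Σ Dₜ/(1+r)ᵗ + TV_6/(1+r)^6 = 269.4826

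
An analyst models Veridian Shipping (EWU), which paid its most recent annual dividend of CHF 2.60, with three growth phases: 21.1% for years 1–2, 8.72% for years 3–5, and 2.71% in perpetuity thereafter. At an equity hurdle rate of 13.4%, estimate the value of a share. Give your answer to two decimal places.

CHF 39.03

Three-stage DDM. Project D₁…D_5; terminal Gordon value at t=5 with g = 0.0271; discount at r = 0.134.
D_1 = 3.1486
D_2 = 3.8130
D_3 = 4.1454
D_4 = 4.5069
D_5 = 4.8999
TV_5 = 5.0327/(0.134−0.0271) = 47.0788
P₀ = Σ Dₜ/(1+r)ᵗ + TV_5/(1+r)^5 = 39.0276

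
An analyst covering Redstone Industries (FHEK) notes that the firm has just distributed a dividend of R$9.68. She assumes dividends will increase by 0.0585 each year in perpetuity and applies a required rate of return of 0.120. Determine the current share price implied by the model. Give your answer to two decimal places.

R$166.61

Gordon growth model: P₀ = D₁/(r − g). D₁ = 9.68 × (1 + 0.0585) = 10.2463.
P₀ = 10.2463 / (0.12 − 0.0585) = 10.2463 / 0.0615 = 166.6062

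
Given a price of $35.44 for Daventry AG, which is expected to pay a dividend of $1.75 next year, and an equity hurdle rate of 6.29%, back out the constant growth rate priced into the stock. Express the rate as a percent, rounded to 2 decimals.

1.35%

From P₀ = D₁/(r − g), the implied growth is g = r − D₁/P₀.
g = 0.0629 − 1.75/35.44 = 0.0629 − 0.04938 = 0.01352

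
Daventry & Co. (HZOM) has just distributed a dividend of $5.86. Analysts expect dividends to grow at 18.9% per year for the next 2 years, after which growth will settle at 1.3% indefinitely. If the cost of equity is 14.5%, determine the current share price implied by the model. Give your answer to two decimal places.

$60.90

Two-stage DDM. Project D₁…D_2 at 0.189, terminal growth 0.013, discount at r = 0.145.
D_1 = 6.9675
D_2 = 8.2844
Terminal value at t=2: TV = D_3/(r−g) = 8.3921/(0.145−0.013) = 63.5765
P₀ = 6.9675/(1+0.145)^1 + 8.2844/(1+0.145)^2 + 63.5765/(1+0.145)^2 = 60.8980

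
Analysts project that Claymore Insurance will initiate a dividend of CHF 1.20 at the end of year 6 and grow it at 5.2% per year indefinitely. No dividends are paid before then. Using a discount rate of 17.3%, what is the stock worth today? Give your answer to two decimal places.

CHF 4.47

Deferred-dividend DDM. At t=5 the remaining stream is a growing perpetuity with first payment D_6 = 1.20.
V_5 = D_6/(r−g) = 1.20/(0.173−0.052) = 9.9174
P₀ = V_5/(1+r)^5 = 9.9174/(1+0.173)^5 = 4.4659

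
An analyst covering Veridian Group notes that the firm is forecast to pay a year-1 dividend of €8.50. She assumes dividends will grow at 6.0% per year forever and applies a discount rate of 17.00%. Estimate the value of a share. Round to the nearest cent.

€77.27

Gordon growth model: P₀ = D₁/(r − g), with D₁ = 8.50 given directly.
P₀ = 8.5000 / (0.17 − 0.06) = 8.5000 / 0.11 = 77.2727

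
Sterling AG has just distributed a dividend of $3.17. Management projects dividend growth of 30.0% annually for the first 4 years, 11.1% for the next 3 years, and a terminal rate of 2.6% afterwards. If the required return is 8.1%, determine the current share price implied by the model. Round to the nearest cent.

$175.83

Three-stage DDM. Project D₁…D_7; terminal Gordon value at t=7 with g = 0.026; discount at r = 0.081.
D_1 = 4.1210
D_2 = 5.3573
D_3 = 6.9645
D_4 = 9.0538
D_5 = 10.0588
D_6 = 11.1753
D_7 = 12.4158
TV_7 = 12.7386/(0.081−0.026) = 231.6112
P₀ = Σ Dₜ/(1+r)ᵗ + TV_7/(1+r)^7 = 175.8258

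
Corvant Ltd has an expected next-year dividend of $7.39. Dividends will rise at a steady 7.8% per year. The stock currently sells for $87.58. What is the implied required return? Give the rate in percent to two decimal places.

16.24%

Rearranging the constant-growth DDM: r = D₁/P₀ + g.
r = 7.3900 / 87.58 + 0.078 = 0.08438 + 0.078 = 0.16238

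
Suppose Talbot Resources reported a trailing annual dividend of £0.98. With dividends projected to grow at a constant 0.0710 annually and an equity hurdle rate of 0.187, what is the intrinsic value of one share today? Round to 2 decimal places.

Gordon growth model: P₀ = D₁/(r − g). D₁ = 0.98 × (1 + 0.071) = 1.0496.
P₀ = 1.0496 / (0.187 − 0.071) = 1.0496 / 0.116 = 9.0481

£9.05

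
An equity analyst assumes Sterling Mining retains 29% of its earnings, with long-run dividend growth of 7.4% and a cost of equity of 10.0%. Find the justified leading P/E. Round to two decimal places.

Payout ratio b = 1 − 0.29 = 0.71.
Justified leading P/E = b/(r−g) = 0.71/(0.1−0.074) = 27.3077

27.31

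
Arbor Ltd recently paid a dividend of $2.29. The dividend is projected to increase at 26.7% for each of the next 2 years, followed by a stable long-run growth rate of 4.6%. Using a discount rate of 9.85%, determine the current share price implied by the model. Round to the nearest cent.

$66.38

Two-stage DDM. Project D₁…D_2 at 0.267, terminal growth 0.046, discount at r = 0.0985.
D_1 = 2.9014
D_2 = 3.6761
Terminal value at t=2: TV = D_3/(r−g) = 3.8452/(0.0985−0.046) = 73.2422
P₀ = 2.9014/(1+0.0985)^1 + 3.6761/(1+0.0985)^2 + 73.2422/(1+0.0985)^2 = 66.3838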